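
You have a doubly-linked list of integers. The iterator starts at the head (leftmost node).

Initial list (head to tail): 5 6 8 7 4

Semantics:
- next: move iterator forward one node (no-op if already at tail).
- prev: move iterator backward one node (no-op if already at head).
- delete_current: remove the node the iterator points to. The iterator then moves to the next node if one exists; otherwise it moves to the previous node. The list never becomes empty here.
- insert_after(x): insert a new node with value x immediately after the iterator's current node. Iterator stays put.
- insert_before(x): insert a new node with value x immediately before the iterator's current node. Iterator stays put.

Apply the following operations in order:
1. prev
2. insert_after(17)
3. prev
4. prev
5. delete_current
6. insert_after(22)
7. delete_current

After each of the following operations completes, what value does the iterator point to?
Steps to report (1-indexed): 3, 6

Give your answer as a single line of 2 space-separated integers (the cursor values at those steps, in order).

After 1 (prev): list=[5, 6, 8, 7, 4] cursor@5
After 2 (insert_after(17)): list=[5, 17, 6, 8, 7, 4] cursor@5
After 3 (prev): list=[5, 17, 6, 8, 7, 4] cursor@5
After 4 (prev): list=[5, 17, 6, 8, 7, 4] cursor@5
After 5 (delete_current): list=[17, 6, 8, 7, 4] cursor@17
After 6 (insert_after(22)): list=[17, 22, 6, 8, 7, 4] cursor@17
After 7 (delete_current): list=[22, 6, 8, 7, 4] cursor@22

Answer: 5 17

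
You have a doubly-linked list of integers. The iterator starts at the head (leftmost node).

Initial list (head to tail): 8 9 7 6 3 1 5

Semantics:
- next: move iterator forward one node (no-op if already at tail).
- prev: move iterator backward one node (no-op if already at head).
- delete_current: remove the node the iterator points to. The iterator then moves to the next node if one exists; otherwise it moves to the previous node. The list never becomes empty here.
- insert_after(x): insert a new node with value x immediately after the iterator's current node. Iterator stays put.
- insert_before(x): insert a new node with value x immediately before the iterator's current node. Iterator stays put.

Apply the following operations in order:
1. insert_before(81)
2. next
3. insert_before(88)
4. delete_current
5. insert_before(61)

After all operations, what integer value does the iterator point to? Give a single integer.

Answer: 7

Derivation:
After 1 (insert_before(81)): list=[81, 8, 9, 7, 6, 3, 1, 5] cursor@8
After 2 (next): list=[81, 8, 9, 7, 6, 3, 1, 5] cursor@9
After 3 (insert_before(88)): list=[81, 8, 88, 9, 7, 6, 3, 1, 5] cursor@9
After 4 (delete_current): list=[81, 8, 88, 7, 6, 3, 1, 5] cursor@7
After 5 (insert_before(61)): list=[81, 8, 88, 61, 7, 6, 3, 1, 5] cursor@7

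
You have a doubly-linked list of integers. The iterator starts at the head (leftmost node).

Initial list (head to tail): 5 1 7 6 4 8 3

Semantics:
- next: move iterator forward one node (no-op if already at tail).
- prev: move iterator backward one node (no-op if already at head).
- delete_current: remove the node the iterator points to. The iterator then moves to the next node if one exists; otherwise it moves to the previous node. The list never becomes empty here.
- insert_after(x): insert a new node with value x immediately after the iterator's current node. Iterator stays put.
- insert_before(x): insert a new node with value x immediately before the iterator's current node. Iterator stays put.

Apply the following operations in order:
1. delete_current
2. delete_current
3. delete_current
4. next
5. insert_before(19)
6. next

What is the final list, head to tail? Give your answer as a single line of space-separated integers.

Answer: 6 19 4 8 3

Derivation:
After 1 (delete_current): list=[1, 7, 6, 4, 8, 3] cursor@1
After 2 (delete_current): list=[7, 6, 4, 8, 3] cursor@7
After 3 (delete_current): list=[6, 4, 8, 3] cursor@6
After 4 (next): list=[6, 4, 8, 3] cursor@4
After 5 (insert_before(19)): list=[6, 19, 4, 8, 3] cursor@4
After 6 (next): list=[6, 19, 4, 8, 3] cursor@8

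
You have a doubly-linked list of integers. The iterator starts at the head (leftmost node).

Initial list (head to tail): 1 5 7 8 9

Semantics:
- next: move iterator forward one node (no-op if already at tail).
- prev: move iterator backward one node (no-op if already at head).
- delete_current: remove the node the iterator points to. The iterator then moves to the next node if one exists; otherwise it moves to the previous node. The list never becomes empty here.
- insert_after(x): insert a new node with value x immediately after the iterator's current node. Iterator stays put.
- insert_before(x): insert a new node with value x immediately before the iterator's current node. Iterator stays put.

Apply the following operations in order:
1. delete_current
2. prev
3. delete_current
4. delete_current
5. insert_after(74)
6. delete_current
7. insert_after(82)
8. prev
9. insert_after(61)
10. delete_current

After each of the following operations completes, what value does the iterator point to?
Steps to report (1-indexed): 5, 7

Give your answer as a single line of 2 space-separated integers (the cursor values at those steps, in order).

Answer: 8 74

Derivation:
After 1 (delete_current): list=[5, 7, 8, 9] cursor@5
After 2 (prev): list=[5, 7, 8, 9] cursor@5
After 3 (delete_current): list=[7, 8, 9] cursor@7
After 4 (delete_current): list=[8, 9] cursor@8
After 5 (insert_after(74)): list=[8, 74, 9] cursor@8
After 6 (delete_current): list=[74, 9] cursor@74
After 7 (insert_after(82)): list=[74, 82, 9] cursor@74
After 8 (prev): list=[74, 82, 9] cursor@74
After 9 (insert_after(61)): list=[74, 61, 82, 9] cursor@74
After 10 (delete_current): list=[61, 82, 9] cursor@61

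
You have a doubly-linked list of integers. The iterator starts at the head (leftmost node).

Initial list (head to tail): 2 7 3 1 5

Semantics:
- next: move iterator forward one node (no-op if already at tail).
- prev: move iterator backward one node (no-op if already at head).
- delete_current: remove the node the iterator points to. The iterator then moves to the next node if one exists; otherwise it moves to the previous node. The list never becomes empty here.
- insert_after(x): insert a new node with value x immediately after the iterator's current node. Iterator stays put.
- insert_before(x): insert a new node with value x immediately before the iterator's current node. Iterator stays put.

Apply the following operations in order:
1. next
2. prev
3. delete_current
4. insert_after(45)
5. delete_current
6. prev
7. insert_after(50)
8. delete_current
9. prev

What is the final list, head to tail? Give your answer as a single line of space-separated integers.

After 1 (next): list=[2, 7, 3, 1, 5] cursor@7
After 2 (prev): list=[2, 7, 3, 1, 5] cursor@2
After 3 (delete_current): list=[7, 3, 1, 5] cursor@7
After 4 (insert_after(45)): list=[7, 45, 3, 1, 5] cursor@7
After 5 (delete_current): list=[45, 3, 1, 5] cursor@45
After 6 (prev): list=[45, 3, 1, 5] cursor@45
After 7 (insert_after(50)): list=[45, 50, 3, 1, 5] cursor@45
After 8 (delete_current): list=[50, 3, 1, 5] cursor@50
After 9 (prev): list=[50, 3, 1, 5] cursor@50

Answer: 50 3 1 5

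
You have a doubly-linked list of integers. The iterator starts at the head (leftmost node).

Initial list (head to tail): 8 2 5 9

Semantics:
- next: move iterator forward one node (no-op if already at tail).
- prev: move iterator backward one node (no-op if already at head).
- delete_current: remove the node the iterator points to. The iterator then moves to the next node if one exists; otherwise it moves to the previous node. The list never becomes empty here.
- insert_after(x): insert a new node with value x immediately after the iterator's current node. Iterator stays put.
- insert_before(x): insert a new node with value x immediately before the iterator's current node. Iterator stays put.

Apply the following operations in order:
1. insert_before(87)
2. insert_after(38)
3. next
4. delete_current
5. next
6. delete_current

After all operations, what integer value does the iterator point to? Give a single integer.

Answer: 9

Derivation:
After 1 (insert_before(87)): list=[87, 8, 2, 5, 9] cursor@8
After 2 (insert_after(38)): list=[87, 8, 38, 2, 5, 9] cursor@8
After 3 (next): list=[87, 8, 38, 2, 5, 9] cursor@38
After 4 (delete_current): list=[87, 8, 2, 5, 9] cursor@2
After 5 (next): list=[87, 8, 2, 5, 9] cursor@5
After 6 (delete_current): list=[87, 8, 2, 9] cursor@9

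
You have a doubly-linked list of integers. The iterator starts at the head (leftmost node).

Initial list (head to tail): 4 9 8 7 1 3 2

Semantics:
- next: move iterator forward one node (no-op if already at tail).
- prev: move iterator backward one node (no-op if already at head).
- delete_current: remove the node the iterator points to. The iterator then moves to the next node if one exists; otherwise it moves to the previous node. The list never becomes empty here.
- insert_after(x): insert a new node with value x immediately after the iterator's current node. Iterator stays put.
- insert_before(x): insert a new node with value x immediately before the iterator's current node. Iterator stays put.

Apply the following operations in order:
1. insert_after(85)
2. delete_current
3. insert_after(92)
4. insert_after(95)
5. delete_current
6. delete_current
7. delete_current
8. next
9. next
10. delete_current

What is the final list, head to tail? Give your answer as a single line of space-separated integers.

After 1 (insert_after(85)): list=[4, 85, 9, 8, 7, 1, 3, 2] cursor@4
After 2 (delete_current): list=[85, 9, 8, 7, 1, 3, 2] cursor@85
After 3 (insert_after(92)): list=[85, 92, 9, 8, 7, 1, 3, 2] cursor@85
After 4 (insert_after(95)): list=[85, 95, 92, 9, 8, 7, 1, 3, 2] cursor@85
After 5 (delete_current): list=[95, 92, 9, 8, 7, 1, 3, 2] cursor@95
After 6 (delete_current): list=[92, 9, 8, 7, 1, 3, 2] cursor@92
After 7 (delete_current): list=[9, 8, 7, 1, 3, 2] cursor@9
After 8 (next): list=[9, 8, 7, 1, 3, 2] cursor@8
After 9 (next): list=[9, 8, 7, 1, 3, 2] cursor@7
After 10 (delete_current): list=[9, 8, 1, 3, 2] cursor@1

Answer: 9 8 1 3 2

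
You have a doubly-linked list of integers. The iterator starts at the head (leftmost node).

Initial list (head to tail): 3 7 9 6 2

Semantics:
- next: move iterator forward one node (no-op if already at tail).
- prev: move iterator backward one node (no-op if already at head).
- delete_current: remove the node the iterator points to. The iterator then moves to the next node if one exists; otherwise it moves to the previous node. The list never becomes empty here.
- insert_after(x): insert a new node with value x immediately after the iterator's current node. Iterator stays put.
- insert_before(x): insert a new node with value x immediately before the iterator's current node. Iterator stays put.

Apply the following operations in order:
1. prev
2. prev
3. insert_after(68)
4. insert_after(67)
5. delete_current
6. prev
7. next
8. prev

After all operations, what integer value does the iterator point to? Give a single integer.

Answer: 67

Derivation:
After 1 (prev): list=[3, 7, 9, 6, 2] cursor@3
After 2 (prev): list=[3, 7, 9, 6, 2] cursor@3
After 3 (insert_after(68)): list=[3, 68, 7, 9, 6, 2] cursor@3
After 4 (insert_after(67)): list=[3, 67, 68, 7, 9, 6, 2] cursor@3
After 5 (delete_current): list=[67, 68, 7, 9, 6, 2] cursor@67
After 6 (prev): list=[67, 68, 7, 9, 6, 2] cursor@67
After 7 (next): list=[67, 68, 7, 9, 6, 2] cursor@68
After 8 (prev): list=[67, 68, 7, 9, 6, 2] cursor@67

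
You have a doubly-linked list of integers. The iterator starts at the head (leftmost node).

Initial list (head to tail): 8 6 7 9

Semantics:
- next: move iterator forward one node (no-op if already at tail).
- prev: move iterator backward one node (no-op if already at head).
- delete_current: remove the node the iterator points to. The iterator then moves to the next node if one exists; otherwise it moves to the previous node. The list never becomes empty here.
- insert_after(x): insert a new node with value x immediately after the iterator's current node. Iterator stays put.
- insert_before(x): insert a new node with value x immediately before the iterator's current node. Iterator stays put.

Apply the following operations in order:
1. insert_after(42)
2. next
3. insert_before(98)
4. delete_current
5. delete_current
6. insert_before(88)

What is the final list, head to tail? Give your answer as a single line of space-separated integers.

After 1 (insert_after(42)): list=[8, 42, 6, 7, 9] cursor@8
After 2 (next): list=[8, 42, 6, 7, 9] cursor@42
After 3 (insert_before(98)): list=[8, 98, 42, 6, 7, 9] cursor@42
After 4 (delete_current): list=[8, 98, 6, 7, 9] cursor@6
After 5 (delete_current): list=[8, 98, 7, 9] cursor@7
After 6 (insert_before(88)): list=[8, 98, 88, 7, 9] cursor@7

Answer: 8 98 88 7 9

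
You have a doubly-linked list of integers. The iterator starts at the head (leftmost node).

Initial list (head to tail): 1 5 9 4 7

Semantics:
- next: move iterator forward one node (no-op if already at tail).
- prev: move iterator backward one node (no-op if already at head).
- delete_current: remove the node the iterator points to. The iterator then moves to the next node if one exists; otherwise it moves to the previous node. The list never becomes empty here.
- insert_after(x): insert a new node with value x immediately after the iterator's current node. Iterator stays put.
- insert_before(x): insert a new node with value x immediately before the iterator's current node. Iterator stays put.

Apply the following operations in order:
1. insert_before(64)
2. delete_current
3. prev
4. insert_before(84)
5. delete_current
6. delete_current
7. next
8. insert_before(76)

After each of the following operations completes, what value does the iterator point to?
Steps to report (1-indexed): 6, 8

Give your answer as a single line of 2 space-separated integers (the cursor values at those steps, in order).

Answer: 9 4

Derivation:
After 1 (insert_before(64)): list=[64, 1, 5, 9, 4, 7] cursor@1
After 2 (delete_current): list=[64, 5, 9, 4, 7] cursor@5
After 3 (prev): list=[64, 5, 9, 4, 7] cursor@64
After 4 (insert_before(84)): list=[84, 64, 5, 9, 4, 7] cursor@64
After 5 (delete_current): list=[84, 5, 9, 4, 7] cursor@5
After 6 (delete_current): list=[84, 9, 4, 7] cursor@9
After 7 (next): list=[84, 9, 4, 7] cursor@4
After 8 (insert_before(76)): list=[84, 9, 76, 4, 7] cursor@4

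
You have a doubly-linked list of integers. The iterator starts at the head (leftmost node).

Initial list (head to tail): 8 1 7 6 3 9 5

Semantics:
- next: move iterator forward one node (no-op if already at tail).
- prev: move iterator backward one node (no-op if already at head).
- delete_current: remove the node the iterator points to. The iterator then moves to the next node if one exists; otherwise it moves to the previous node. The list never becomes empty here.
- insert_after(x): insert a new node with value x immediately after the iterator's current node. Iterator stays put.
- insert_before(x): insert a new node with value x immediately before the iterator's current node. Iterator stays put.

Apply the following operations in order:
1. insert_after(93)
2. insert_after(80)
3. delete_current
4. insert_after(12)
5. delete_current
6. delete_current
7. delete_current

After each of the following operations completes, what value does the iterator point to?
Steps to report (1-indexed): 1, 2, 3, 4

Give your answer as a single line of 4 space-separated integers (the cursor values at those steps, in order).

Answer: 8 8 80 80

Derivation:
After 1 (insert_after(93)): list=[8, 93, 1, 7, 6, 3, 9, 5] cursor@8
After 2 (insert_after(80)): list=[8, 80, 93, 1, 7, 6, 3, 9, 5] cursor@8
After 3 (delete_current): list=[80, 93, 1, 7, 6, 3, 9, 5] cursor@80
After 4 (insert_after(12)): list=[80, 12, 93, 1, 7, 6, 3, 9, 5] cursor@80
After 5 (delete_current): list=[12, 93, 1, 7, 6, 3, 9, 5] cursor@12
After 6 (delete_current): list=[93, 1, 7, 6, 3, 9, 5] cursor@93
After 7 (delete_current): list=[1, 7, 6, 3, 9, 5] cursor@1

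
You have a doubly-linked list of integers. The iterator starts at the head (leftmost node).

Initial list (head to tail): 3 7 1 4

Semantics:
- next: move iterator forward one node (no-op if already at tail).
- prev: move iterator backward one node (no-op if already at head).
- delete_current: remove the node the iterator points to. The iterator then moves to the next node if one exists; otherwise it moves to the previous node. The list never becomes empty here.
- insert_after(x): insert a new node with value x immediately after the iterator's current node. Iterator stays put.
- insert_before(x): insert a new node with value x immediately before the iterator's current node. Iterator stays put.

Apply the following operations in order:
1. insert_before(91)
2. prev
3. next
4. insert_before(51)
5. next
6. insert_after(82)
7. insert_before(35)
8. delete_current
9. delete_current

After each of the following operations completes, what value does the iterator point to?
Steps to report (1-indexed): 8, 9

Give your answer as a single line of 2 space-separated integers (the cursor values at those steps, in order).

Answer: 82 1

Derivation:
After 1 (insert_before(91)): list=[91, 3, 7, 1, 4] cursor@3
After 2 (prev): list=[91, 3, 7, 1, 4] cursor@91
After 3 (next): list=[91, 3, 7, 1, 4] cursor@3
After 4 (insert_before(51)): list=[91, 51, 3, 7, 1, 4] cursor@3
After 5 (next): list=[91, 51, 3, 7, 1, 4] cursor@7
After 6 (insert_after(82)): list=[91, 51, 3, 7, 82, 1, 4] cursor@7
After 7 (insert_before(35)): list=[91, 51, 3, 35, 7, 82, 1, 4] cursor@7
After 8 (delete_current): list=[91, 51, 3, 35, 82, 1, 4] cursor@82
After 9 (delete_current): list=[91, 51, 3, 35, 1, 4] cursor@1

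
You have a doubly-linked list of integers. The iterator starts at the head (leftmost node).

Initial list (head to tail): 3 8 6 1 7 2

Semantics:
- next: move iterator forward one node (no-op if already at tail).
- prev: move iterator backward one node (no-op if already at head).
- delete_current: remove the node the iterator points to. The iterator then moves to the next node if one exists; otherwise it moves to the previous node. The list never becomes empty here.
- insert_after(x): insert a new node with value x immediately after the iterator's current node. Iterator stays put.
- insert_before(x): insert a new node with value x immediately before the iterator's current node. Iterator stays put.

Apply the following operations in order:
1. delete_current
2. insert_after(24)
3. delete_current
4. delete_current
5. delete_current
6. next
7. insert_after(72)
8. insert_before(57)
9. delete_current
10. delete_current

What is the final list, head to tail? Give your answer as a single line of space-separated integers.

Answer: 1 57 2

Derivation:
After 1 (delete_current): list=[8, 6, 1, 7, 2] cursor@8
After 2 (insert_after(24)): list=[8, 24, 6, 1, 7, 2] cursor@8
After 3 (delete_current): list=[24, 6, 1, 7, 2] cursor@24
After 4 (delete_current): list=[6, 1, 7, 2] cursor@6
After 5 (delete_current): list=[1, 7, 2] cursor@1
After 6 (next): list=[1, 7, 2] cursor@7
After 7 (insert_after(72)): list=[1, 7, 72, 2] cursor@7
After 8 (insert_before(57)): list=[1, 57, 7, 72, 2] cursor@7
After 9 (delete_current): list=[1, 57, 72, 2] cursor@72
After 10 (delete_current): list=[1, 57, 2] cursor@2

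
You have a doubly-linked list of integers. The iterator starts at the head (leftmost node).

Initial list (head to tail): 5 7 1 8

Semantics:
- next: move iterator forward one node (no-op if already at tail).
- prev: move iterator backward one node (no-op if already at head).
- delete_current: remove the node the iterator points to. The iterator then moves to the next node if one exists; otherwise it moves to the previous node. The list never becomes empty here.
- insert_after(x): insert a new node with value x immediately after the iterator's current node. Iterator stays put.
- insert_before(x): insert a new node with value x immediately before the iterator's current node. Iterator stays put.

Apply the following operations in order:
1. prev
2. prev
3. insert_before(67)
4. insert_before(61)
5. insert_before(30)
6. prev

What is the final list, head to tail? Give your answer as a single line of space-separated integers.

After 1 (prev): list=[5, 7, 1, 8] cursor@5
After 2 (prev): list=[5, 7, 1, 8] cursor@5
After 3 (insert_before(67)): list=[67, 5, 7, 1, 8] cursor@5
After 4 (insert_before(61)): list=[67, 61, 5, 7, 1, 8] cursor@5
After 5 (insert_before(30)): list=[67, 61, 30, 5, 7, 1, 8] cursor@5
After 6 (prev): list=[67, 61, 30, 5, 7, 1, 8] cursor@30

Answer: 67 61 30 5 7 1 8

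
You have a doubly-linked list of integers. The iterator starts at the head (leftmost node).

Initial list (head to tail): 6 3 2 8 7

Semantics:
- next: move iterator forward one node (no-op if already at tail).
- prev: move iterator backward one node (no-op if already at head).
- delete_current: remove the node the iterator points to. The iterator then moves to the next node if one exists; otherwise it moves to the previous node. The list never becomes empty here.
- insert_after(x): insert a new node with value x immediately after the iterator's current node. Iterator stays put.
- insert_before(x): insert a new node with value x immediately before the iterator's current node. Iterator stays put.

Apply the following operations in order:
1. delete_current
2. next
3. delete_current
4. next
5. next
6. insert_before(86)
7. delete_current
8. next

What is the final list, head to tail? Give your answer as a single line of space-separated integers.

After 1 (delete_current): list=[3, 2, 8, 7] cursor@3
After 2 (next): list=[3, 2, 8, 7] cursor@2
After 3 (delete_current): list=[3, 8, 7] cursor@8
After 4 (next): list=[3, 8, 7] cursor@7
After 5 (next): list=[3, 8, 7] cursor@7
After 6 (insert_before(86)): list=[3, 8, 86, 7] cursor@7
After 7 (delete_current): list=[3, 8, 86] cursor@86
After 8 (next): list=[3, 8, 86] cursor@86

Answer: 3 8 86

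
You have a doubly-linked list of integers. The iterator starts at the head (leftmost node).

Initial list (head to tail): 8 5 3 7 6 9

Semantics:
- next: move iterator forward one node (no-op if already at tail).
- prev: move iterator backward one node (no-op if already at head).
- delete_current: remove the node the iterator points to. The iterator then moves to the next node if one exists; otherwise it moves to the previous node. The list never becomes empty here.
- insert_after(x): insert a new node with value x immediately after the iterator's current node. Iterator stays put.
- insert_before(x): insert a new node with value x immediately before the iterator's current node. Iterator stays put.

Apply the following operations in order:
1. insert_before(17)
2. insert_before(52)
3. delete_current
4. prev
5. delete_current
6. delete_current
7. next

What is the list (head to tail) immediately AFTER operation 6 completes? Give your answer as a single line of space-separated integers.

After 1 (insert_before(17)): list=[17, 8, 5, 3, 7, 6, 9] cursor@8
After 2 (insert_before(52)): list=[17, 52, 8, 5, 3, 7, 6, 9] cursor@8
After 3 (delete_current): list=[17, 52, 5, 3, 7, 6, 9] cursor@5
After 4 (prev): list=[17, 52, 5, 3, 7, 6, 9] cursor@52
After 5 (delete_current): list=[17, 5, 3, 7, 6, 9] cursor@5
After 6 (delete_current): list=[17, 3, 7, 6, 9] cursor@3

Answer: 17 3 7 6 9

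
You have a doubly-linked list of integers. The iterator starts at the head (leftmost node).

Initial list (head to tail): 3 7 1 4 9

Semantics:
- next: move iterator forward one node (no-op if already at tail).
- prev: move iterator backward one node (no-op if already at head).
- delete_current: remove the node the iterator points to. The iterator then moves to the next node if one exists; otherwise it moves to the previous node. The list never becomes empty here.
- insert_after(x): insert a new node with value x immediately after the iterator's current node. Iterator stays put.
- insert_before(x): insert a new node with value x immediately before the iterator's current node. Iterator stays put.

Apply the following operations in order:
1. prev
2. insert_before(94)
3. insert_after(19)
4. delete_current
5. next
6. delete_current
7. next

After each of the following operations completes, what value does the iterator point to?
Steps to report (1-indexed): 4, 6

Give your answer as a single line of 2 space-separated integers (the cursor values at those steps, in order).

Answer: 19 1

Derivation:
After 1 (prev): list=[3, 7, 1, 4, 9] cursor@3
After 2 (insert_before(94)): list=[94, 3, 7, 1, 4, 9] cursor@3
After 3 (insert_after(19)): list=[94, 3, 19, 7, 1, 4, 9] cursor@3
After 4 (delete_current): list=[94, 19, 7, 1, 4, 9] cursor@19
After 5 (next): list=[94, 19, 7, 1, 4, 9] cursor@7
After 6 (delete_current): list=[94, 19, 1, 4, 9] cursor@1
After 7 (next): list=[94, 19, 1, 4, 9] cursor@4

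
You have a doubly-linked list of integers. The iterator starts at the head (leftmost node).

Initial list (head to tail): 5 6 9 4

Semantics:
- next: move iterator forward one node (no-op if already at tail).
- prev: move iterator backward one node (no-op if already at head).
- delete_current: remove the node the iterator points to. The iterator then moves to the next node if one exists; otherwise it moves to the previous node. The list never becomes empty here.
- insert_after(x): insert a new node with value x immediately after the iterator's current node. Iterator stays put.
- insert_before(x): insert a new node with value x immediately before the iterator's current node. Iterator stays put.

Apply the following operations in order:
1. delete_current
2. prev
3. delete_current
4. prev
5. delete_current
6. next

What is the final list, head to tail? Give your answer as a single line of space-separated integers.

Answer: 4

Derivation:
After 1 (delete_current): list=[6, 9, 4] cursor@6
After 2 (prev): list=[6, 9, 4] cursor@6
After 3 (delete_current): list=[9, 4] cursor@9
After 4 (prev): list=[9, 4] cursor@9
After 5 (delete_current): list=[4] cursor@4
After 6 (next): list=[4] cursor@4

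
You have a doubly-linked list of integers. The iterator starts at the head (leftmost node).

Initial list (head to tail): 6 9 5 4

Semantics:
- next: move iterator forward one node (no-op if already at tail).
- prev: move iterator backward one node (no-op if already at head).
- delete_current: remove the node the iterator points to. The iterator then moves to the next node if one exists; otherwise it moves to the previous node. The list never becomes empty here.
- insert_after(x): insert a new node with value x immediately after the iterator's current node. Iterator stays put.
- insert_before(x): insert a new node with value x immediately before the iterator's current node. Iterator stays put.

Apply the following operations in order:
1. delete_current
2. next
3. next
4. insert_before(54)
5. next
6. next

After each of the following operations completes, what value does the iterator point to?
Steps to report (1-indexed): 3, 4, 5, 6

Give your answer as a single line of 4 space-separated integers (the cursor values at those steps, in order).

After 1 (delete_current): list=[9, 5, 4] cursor@9
After 2 (next): list=[9, 5, 4] cursor@5
After 3 (next): list=[9, 5, 4] cursor@4
After 4 (insert_before(54)): list=[9, 5, 54, 4] cursor@4
After 5 (next): list=[9, 5, 54, 4] cursor@4
After 6 (next): list=[9, 5, 54, 4] cursor@4

Answer: 4 4 4 4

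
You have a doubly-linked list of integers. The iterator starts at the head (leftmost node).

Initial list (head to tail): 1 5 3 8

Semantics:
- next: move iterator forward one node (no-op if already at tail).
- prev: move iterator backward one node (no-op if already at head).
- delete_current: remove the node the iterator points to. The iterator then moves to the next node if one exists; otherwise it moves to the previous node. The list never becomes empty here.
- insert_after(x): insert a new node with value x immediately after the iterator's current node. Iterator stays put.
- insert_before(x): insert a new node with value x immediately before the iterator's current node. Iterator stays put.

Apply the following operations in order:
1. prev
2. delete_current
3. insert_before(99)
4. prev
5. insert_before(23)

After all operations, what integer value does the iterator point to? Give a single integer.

After 1 (prev): list=[1, 5, 3, 8] cursor@1
After 2 (delete_current): list=[5, 3, 8] cursor@5
After 3 (insert_before(99)): list=[99, 5, 3, 8] cursor@5
After 4 (prev): list=[99, 5, 3, 8] cursor@99
After 5 (insert_before(23)): list=[23, 99, 5, 3, 8] cursor@99

Answer: 99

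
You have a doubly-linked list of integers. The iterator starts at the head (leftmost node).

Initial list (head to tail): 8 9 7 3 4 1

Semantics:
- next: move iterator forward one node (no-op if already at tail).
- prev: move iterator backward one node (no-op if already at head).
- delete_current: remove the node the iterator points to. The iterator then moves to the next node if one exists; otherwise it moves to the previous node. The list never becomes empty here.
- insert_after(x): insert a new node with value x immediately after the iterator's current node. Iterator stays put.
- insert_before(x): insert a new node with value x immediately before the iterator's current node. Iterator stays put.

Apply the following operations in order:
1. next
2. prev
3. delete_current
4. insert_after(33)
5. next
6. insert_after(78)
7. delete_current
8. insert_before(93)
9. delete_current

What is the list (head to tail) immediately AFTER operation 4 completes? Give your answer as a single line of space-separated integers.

Answer: 9 33 7 3 4 1

Derivation:
After 1 (next): list=[8, 9, 7, 3, 4, 1] cursor@9
After 2 (prev): list=[8, 9, 7, 3, 4, 1] cursor@8
After 3 (delete_current): list=[9, 7, 3, 4, 1] cursor@9
After 4 (insert_after(33)): list=[9, 33, 7, 3, 4, 1] cursor@9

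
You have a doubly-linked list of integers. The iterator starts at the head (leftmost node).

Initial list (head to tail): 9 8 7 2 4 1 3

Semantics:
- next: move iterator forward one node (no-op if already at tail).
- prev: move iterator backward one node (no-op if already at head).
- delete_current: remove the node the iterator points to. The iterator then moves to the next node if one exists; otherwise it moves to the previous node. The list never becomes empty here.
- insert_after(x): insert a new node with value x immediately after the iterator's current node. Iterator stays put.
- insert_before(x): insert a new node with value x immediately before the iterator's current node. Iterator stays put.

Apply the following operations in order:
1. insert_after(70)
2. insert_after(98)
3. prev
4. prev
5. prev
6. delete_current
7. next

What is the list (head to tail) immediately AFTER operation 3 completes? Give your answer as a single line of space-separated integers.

After 1 (insert_after(70)): list=[9, 70, 8, 7, 2, 4, 1, 3] cursor@9
After 2 (insert_after(98)): list=[9, 98, 70, 8, 7, 2, 4, 1, 3] cursor@9
After 3 (prev): list=[9, 98, 70, 8, 7, 2, 4, 1, 3] cursor@9

Answer: 9 98 70 8 7 2 4 1 3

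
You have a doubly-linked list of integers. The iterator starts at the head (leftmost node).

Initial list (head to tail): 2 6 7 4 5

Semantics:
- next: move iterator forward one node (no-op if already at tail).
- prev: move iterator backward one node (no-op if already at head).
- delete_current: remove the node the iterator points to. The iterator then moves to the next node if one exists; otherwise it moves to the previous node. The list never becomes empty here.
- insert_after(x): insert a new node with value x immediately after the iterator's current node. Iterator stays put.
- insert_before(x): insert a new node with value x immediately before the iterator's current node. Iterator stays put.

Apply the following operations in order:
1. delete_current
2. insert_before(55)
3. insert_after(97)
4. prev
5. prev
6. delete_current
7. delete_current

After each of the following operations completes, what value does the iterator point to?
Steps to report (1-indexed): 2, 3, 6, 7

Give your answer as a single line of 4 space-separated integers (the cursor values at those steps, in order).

After 1 (delete_current): list=[6, 7, 4, 5] cursor@6
After 2 (insert_before(55)): list=[55, 6, 7, 4, 5] cursor@6
After 3 (insert_after(97)): list=[55, 6, 97, 7, 4, 5] cursor@6
After 4 (prev): list=[55, 6, 97, 7, 4, 5] cursor@55
After 5 (prev): list=[55, 6, 97, 7, 4, 5] cursor@55
After 6 (delete_current): list=[6, 97, 7, 4, 5] cursor@6
After 7 (delete_current): list=[97, 7, 4, 5] cursor@97

Answer: 6 6 6 97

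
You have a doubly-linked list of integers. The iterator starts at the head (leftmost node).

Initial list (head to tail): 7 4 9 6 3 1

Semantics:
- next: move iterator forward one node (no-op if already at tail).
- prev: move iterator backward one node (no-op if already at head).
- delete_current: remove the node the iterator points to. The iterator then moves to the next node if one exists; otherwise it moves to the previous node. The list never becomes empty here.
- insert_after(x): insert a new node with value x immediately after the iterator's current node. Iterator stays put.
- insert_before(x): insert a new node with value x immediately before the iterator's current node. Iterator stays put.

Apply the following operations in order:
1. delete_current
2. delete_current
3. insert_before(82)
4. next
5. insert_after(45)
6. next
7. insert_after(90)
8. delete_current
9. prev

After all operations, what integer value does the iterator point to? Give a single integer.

After 1 (delete_current): list=[4, 9, 6, 3, 1] cursor@4
After 2 (delete_current): list=[9, 6, 3, 1] cursor@9
After 3 (insert_before(82)): list=[82, 9, 6, 3, 1] cursor@9
After 4 (next): list=[82, 9, 6, 3, 1] cursor@6
After 5 (insert_after(45)): list=[82, 9, 6, 45, 3, 1] cursor@6
After 6 (next): list=[82, 9, 6, 45, 3, 1] cursor@45
After 7 (insert_after(90)): list=[82, 9, 6, 45, 90, 3, 1] cursor@45
After 8 (delete_current): list=[82, 9, 6, 90, 3, 1] cursor@90
After 9 (prev): list=[82, 9, 6, 90, 3, 1] cursor@6

Answer: 6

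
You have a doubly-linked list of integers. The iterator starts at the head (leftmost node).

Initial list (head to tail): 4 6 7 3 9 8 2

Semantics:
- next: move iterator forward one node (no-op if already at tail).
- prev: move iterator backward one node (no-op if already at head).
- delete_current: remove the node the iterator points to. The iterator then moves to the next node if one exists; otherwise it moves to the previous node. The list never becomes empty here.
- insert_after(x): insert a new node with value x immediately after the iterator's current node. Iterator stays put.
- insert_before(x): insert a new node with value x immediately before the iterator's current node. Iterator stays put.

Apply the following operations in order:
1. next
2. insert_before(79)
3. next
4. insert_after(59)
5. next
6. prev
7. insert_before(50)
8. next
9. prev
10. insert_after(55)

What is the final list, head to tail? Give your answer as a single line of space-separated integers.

Answer: 4 79 6 50 7 55 59 3 9 8 2

Derivation:
After 1 (next): list=[4, 6, 7, 3, 9, 8, 2] cursor@6
After 2 (insert_before(79)): list=[4, 79, 6, 7, 3, 9, 8, 2] cursor@6
After 3 (next): list=[4, 79, 6, 7, 3, 9, 8, 2] cursor@7
After 4 (insert_after(59)): list=[4, 79, 6, 7, 59, 3, 9, 8, 2] cursor@7
After 5 (next): list=[4, 79, 6, 7, 59, 3, 9, 8, 2] cursor@59
After 6 (prev): list=[4, 79, 6, 7, 59, 3, 9, 8, 2] cursor@7
After 7 (insert_before(50)): list=[4, 79, 6, 50, 7, 59, 3, 9, 8, 2] cursor@7
After 8 (next): list=[4, 79, 6, 50, 7, 59, 3, 9, 8, 2] cursor@59
After 9 (prev): list=[4, 79, 6, 50, 7, 59, 3, 9, 8, 2] cursor@7
After 10 (insert_after(55)): list=[4, 79, 6, 50, 7, 55, 59, 3, 9, 8, 2] cursor@7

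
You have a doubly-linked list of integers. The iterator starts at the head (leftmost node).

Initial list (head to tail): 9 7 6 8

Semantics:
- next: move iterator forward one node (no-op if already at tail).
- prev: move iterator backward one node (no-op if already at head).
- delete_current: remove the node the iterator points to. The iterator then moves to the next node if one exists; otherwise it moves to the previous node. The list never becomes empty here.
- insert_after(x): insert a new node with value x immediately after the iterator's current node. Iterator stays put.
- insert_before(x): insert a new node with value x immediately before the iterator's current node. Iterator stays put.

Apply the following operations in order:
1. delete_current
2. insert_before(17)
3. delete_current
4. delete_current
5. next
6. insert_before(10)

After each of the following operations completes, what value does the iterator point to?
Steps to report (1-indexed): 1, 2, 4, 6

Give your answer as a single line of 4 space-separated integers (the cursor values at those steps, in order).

Answer: 7 7 8 8

Derivation:
After 1 (delete_current): list=[7, 6, 8] cursor@7
After 2 (insert_before(17)): list=[17, 7, 6, 8] cursor@7
After 3 (delete_current): list=[17, 6, 8] cursor@6
After 4 (delete_current): list=[17, 8] cursor@8
After 5 (next): list=[17, 8] cursor@8
After 6 (insert_before(10)): list=[17, 10, 8] cursor@8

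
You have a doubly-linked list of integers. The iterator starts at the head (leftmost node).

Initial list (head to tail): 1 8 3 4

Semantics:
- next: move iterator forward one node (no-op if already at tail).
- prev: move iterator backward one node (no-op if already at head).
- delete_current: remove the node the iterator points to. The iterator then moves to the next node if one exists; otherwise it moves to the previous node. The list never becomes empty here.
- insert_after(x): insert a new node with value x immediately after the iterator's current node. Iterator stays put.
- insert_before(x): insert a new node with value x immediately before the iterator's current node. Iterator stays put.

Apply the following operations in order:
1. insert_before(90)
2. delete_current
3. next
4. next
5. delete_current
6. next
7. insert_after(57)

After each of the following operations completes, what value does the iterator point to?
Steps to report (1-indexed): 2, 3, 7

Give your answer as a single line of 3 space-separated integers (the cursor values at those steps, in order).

Answer: 8 3 3

Derivation:
After 1 (insert_before(90)): list=[90, 1, 8, 3, 4] cursor@1
After 2 (delete_current): list=[90, 8, 3, 4] cursor@8
After 3 (next): list=[90, 8, 3, 4] cursor@3
After 4 (next): list=[90, 8, 3, 4] cursor@4
After 5 (delete_current): list=[90, 8, 3] cursor@3
After 6 (next): list=[90, 8, 3] cursor@3
After 7 (insert_after(57)): list=[90, 8, 3, 57] cursor@3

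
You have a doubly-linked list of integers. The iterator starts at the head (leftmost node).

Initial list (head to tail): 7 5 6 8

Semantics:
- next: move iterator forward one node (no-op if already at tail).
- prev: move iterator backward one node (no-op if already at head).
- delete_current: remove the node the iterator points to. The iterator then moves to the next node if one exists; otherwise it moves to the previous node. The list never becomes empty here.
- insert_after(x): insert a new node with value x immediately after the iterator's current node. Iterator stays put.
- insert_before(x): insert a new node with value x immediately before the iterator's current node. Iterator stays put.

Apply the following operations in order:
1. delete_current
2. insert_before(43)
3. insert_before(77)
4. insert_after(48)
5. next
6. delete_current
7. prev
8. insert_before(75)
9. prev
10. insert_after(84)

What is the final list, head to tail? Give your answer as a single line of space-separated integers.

After 1 (delete_current): list=[5, 6, 8] cursor@5
After 2 (insert_before(43)): list=[43, 5, 6, 8] cursor@5
After 3 (insert_before(77)): list=[43, 77, 5, 6, 8] cursor@5
After 4 (insert_after(48)): list=[43, 77, 5, 48, 6, 8] cursor@5
After 5 (next): list=[43, 77, 5, 48, 6, 8] cursor@48
After 6 (delete_current): list=[43, 77, 5, 6, 8] cursor@6
After 7 (prev): list=[43, 77, 5, 6, 8] cursor@5
After 8 (insert_before(75)): list=[43, 77, 75, 5, 6, 8] cursor@5
After 9 (prev): list=[43, 77, 75, 5, 6, 8] cursor@75
After 10 (insert_after(84)): list=[43, 77, 75, 84, 5, 6, 8] cursor@75

Answer: 43 77 75 84 5 6 8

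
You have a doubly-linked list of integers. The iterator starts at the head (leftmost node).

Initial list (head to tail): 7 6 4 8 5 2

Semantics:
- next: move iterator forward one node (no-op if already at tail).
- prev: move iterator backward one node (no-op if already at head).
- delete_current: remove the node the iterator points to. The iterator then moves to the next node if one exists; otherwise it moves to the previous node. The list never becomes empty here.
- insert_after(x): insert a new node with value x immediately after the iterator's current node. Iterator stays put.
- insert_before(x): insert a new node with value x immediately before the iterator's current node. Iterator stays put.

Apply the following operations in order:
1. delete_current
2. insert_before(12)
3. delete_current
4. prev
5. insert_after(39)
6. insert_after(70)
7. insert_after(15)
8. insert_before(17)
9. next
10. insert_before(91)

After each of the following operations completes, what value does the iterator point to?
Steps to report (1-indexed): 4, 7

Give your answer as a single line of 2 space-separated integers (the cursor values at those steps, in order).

Answer: 12 12

Derivation:
After 1 (delete_current): list=[6, 4, 8, 5, 2] cursor@6
After 2 (insert_before(12)): list=[12, 6, 4, 8, 5, 2] cursor@6
After 3 (delete_current): list=[12, 4, 8, 5, 2] cursor@4
After 4 (prev): list=[12, 4, 8, 5, 2] cursor@12
After 5 (insert_after(39)): list=[12, 39, 4, 8, 5, 2] cursor@12
After 6 (insert_after(70)): list=[12, 70, 39, 4, 8, 5, 2] cursor@12
After 7 (insert_after(15)): list=[12, 15, 70, 39, 4, 8, 5, 2] cursor@12
After 8 (insert_before(17)): list=[17, 12, 15, 70, 39, 4, 8, 5, 2] cursor@12
After 9 (next): list=[17, 12, 15, 70, 39, 4, 8, 5, 2] cursor@15
After 10 (insert_before(91)): list=[17, 12, 91, 15, 70, 39, 4, 8, 5, 2] cursor@15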